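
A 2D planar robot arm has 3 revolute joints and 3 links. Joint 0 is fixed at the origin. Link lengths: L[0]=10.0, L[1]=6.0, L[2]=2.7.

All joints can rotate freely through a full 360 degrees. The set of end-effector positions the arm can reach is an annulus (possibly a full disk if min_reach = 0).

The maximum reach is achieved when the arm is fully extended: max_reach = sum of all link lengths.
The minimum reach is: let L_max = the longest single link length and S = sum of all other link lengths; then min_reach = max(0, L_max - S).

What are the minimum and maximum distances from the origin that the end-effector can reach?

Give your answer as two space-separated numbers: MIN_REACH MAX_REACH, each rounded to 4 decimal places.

Link lengths: [10.0, 6.0, 2.7]
max_reach = 10 + 6 + 2.7 = 18.7
L_max = max([10.0, 6.0, 2.7]) = 10
S (sum of others) = 18.7 - 10 = 8.7
min_reach = max(0, 10 - 8.7) = max(0, 1.3) = 1.3

Answer: 1.3000 18.7000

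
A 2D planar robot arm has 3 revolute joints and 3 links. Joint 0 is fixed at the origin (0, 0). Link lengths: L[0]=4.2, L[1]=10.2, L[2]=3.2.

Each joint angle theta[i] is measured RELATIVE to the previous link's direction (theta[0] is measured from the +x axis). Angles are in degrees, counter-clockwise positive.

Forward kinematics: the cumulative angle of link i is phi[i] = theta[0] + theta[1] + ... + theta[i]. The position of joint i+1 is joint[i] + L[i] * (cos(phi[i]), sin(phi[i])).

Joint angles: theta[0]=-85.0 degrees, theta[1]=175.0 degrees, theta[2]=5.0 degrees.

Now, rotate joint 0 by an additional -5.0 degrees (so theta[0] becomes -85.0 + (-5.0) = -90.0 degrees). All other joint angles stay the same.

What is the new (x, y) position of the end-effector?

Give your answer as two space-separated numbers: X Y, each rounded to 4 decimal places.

joint[0] = (0.0000, 0.0000)  (base)
link 0: phi[0] = -90 = -90 deg
  cos(-90 deg) = 0.0000, sin(-90 deg) = -1.0000
  joint[1] = (0.0000, 0.0000) + 4.2 * (0.0000, -1.0000) = (0.0000 + 0.0000, 0.0000 + -4.2000) = (0.0000, -4.2000)
link 1: phi[1] = -90 + 175 = 85 deg
  cos(85 deg) = 0.0872, sin(85 deg) = 0.9962
  joint[2] = (0.0000, -4.2000) + 10.2 * (0.0872, 0.9962) = (0.0000 + 0.8890, -4.2000 + 10.1612) = (0.8890, 5.9612)
link 2: phi[2] = -90 + 175 + 5 = 90 deg
  cos(90 deg) = 0.0000, sin(90 deg) = 1.0000
  joint[3] = (0.8890, 5.9612) + 3.2 * (0.0000, 1.0000) = (0.8890 + 0.0000, 5.9612 + 3.2000) = (0.8890, 9.1612)
End effector: (0.8890, 9.1612)

Answer: 0.8890 9.1612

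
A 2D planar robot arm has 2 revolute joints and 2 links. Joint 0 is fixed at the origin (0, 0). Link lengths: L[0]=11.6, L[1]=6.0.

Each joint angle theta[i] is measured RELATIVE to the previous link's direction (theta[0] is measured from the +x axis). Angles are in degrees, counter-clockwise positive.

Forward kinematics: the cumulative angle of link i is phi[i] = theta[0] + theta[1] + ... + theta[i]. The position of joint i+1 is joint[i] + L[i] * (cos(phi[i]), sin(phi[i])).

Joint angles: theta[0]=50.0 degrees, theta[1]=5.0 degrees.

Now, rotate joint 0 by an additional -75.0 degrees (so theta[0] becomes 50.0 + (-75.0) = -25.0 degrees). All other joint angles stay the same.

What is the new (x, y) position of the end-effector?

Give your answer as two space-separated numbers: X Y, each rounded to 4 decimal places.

Answer: 16.1513 -6.9545

Derivation:
joint[0] = (0.0000, 0.0000)  (base)
link 0: phi[0] = -25 = -25 deg
  cos(-25 deg) = 0.9063, sin(-25 deg) = -0.4226
  joint[1] = (0.0000, 0.0000) + 11.6 * (0.9063, -0.4226) = (0.0000 + 10.5132, 0.0000 + -4.9024) = (10.5132, -4.9024)
link 1: phi[1] = -25 + 5 = -20 deg
  cos(-20 deg) = 0.9397, sin(-20 deg) = -0.3420
  joint[2] = (10.5132, -4.9024) + 6 * (0.9397, -0.3420) = (10.5132 + 5.6382, -4.9024 + -2.0521) = (16.1513, -6.9545)
End effector: (16.1513, -6.9545)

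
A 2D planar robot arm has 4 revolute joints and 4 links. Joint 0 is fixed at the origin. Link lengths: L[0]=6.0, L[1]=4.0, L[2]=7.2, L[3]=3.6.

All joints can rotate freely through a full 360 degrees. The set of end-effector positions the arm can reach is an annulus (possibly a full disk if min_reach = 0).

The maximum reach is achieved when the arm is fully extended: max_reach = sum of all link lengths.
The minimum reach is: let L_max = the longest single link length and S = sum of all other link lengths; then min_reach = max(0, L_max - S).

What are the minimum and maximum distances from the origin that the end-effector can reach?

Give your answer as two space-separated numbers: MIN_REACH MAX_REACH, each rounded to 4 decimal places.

Answer: 0.0000 20.8000

Derivation:
Link lengths: [6.0, 4.0, 7.2, 3.6]
max_reach = 6 + 4 + 7.2 + 3.6 = 20.8
L_max = max([6.0, 4.0, 7.2, 3.6]) = 7.2
S (sum of others) = 20.8 - 7.2 = 13.6
min_reach = max(0, 7.2 - 13.6) = max(0, -6.4) = 0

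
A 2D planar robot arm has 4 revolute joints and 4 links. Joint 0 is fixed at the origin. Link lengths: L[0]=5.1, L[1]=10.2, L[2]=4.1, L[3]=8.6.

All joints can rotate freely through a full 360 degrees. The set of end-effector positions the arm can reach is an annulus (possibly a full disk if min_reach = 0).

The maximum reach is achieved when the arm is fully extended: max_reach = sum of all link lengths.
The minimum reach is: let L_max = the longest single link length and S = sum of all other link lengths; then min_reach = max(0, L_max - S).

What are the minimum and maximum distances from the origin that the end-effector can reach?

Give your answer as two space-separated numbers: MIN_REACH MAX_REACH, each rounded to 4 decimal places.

Answer: 0.0000 28.0000

Derivation:
Link lengths: [5.1, 10.2, 4.1, 8.6]
max_reach = 5.1 + 10.2 + 4.1 + 8.6 = 28
L_max = max([5.1, 10.2, 4.1, 8.6]) = 10.2
S (sum of others) = 28 - 10.2 = 17.8
min_reach = max(0, 10.2 - 17.8) = max(0, -7.6) = 0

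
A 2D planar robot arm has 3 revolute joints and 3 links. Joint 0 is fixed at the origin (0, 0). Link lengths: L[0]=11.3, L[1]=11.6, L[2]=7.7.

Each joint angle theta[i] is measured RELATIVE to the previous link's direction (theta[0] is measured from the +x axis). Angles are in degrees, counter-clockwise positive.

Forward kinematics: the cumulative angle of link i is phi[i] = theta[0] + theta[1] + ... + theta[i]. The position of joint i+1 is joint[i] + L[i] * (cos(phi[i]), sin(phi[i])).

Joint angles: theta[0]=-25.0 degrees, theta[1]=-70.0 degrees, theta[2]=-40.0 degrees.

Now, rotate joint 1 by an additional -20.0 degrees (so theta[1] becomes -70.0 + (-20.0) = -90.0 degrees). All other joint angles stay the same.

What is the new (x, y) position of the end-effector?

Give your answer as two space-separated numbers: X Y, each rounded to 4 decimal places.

Answer: -1.6397 -18.5429

Derivation:
joint[0] = (0.0000, 0.0000)  (base)
link 0: phi[0] = -25 = -25 deg
  cos(-25 deg) = 0.9063, sin(-25 deg) = -0.4226
  joint[1] = (0.0000, 0.0000) + 11.3 * (0.9063, -0.4226) = (0.0000 + 10.2413, 0.0000 + -4.7756) = (10.2413, -4.7756)
link 1: phi[1] = -25 + -90 = -115 deg
  cos(-115 deg) = -0.4226, sin(-115 deg) = -0.9063
  joint[2] = (10.2413, -4.7756) + 11.6 * (-0.4226, -0.9063) = (10.2413 + -4.9024, -4.7756 + -10.5132) = (5.3389, -15.2888)
link 2: phi[2] = -25 + -90 + -40 = -155 deg
  cos(-155 deg) = -0.9063, sin(-155 deg) = -0.4226
  joint[3] = (5.3389, -15.2888) + 7.7 * (-0.9063, -0.4226) = (5.3389 + -6.9786, -15.2888 + -3.2542) = (-1.6397, -18.5429)
End effector: (-1.6397, -18.5429)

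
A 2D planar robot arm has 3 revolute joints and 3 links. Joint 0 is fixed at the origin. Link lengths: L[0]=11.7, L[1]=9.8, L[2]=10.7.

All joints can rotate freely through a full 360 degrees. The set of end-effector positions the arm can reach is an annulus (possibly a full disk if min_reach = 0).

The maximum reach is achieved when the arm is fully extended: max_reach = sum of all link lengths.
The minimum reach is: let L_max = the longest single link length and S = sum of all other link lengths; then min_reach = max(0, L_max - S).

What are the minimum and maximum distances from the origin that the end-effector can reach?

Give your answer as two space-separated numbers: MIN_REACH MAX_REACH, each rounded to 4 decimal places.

Answer: 0.0000 32.2000

Derivation:
Link lengths: [11.7, 9.8, 10.7]
max_reach = 11.7 + 9.8 + 10.7 = 32.2
L_max = max([11.7, 9.8, 10.7]) = 11.7
S (sum of others) = 32.2 - 11.7 = 20.5
min_reach = max(0, 11.7 - 20.5) = max(0, -8.8) = 0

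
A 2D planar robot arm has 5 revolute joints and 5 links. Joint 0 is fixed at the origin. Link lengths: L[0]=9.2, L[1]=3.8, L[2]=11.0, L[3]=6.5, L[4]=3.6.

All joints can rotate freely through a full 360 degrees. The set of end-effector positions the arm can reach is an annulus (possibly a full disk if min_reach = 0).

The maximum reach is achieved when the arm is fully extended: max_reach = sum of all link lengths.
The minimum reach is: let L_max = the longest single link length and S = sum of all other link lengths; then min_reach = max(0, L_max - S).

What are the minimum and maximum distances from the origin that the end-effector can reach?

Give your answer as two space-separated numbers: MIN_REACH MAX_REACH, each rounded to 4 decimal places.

Answer: 0.0000 34.1000

Derivation:
Link lengths: [9.2, 3.8, 11.0, 6.5, 3.6]
max_reach = 9.2 + 3.8 + 11 + 6.5 + 3.6 = 34.1
L_max = max([9.2, 3.8, 11.0, 6.5, 3.6]) = 11
S (sum of others) = 34.1 - 11 = 23.1
min_reach = max(0, 11 - 23.1) = max(0, -12.1) = 0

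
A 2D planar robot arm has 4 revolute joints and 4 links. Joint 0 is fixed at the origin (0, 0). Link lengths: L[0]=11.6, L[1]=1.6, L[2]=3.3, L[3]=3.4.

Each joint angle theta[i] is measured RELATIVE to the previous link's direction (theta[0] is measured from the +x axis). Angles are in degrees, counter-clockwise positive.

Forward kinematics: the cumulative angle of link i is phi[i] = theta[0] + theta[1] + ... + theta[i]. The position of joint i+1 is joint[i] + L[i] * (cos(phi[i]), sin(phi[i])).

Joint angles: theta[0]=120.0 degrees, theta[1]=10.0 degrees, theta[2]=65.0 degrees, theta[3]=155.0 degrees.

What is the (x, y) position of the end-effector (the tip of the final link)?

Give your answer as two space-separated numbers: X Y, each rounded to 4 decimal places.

Answer: -6.6677 9.8271

Derivation:
joint[0] = (0.0000, 0.0000)  (base)
link 0: phi[0] = 120 = 120 deg
  cos(120 deg) = -0.5000, sin(120 deg) = 0.8660
  joint[1] = (0.0000, 0.0000) + 11.6 * (-0.5000, 0.8660) = (0.0000 + -5.8000, 0.0000 + 10.0459) = (-5.8000, 10.0459)
link 1: phi[1] = 120 + 10 = 130 deg
  cos(130 deg) = -0.6428, sin(130 deg) = 0.7660
  joint[2] = (-5.8000, 10.0459) + 1.6 * (-0.6428, 0.7660) = (-5.8000 + -1.0285, 10.0459 + 1.2257) = (-6.8285, 11.2716)
link 2: phi[2] = 120 + 10 + 65 = 195 deg
  cos(195 deg) = -0.9659, sin(195 deg) = -0.2588
  joint[3] = (-6.8285, 11.2716) + 3.3 * (-0.9659, -0.2588) = (-6.8285 + -3.1876, 11.2716 + -0.8541) = (-10.0160, 10.4175)
link 3: phi[3] = 120 + 10 + 65 + 155 = 350 deg
  cos(350 deg) = 0.9848, sin(350 deg) = -0.1736
  joint[4] = (-10.0160, 10.4175) + 3.4 * (0.9848, -0.1736) = (-10.0160 + 3.3483, 10.4175 + -0.5904) = (-6.6677, 9.8271)
End effector: (-6.6677, 9.8271)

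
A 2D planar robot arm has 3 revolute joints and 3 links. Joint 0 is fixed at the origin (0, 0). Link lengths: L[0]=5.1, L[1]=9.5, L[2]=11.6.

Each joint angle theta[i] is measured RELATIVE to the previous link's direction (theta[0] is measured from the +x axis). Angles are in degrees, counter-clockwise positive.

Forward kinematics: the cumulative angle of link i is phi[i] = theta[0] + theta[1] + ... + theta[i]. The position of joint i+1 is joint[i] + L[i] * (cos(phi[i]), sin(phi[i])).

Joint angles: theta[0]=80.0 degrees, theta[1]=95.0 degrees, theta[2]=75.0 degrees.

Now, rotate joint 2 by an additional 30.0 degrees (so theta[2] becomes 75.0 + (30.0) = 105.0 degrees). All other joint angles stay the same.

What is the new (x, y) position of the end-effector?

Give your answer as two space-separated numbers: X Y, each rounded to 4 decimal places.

Answer: -6.5639 -5.5733

Derivation:
joint[0] = (0.0000, 0.0000)  (base)
link 0: phi[0] = 80 = 80 deg
  cos(80 deg) = 0.1736, sin(80 deg) = 0.9848
  joint[1] = (0.0000, 0.0000) + 5.1 * (0.1736, 0.9848) = (0.0000 + 0.8856, 0.0000 + 5.0225) = (0.8856, 5.0225)
link 1: phi[1] = 80 + 95 = 175 deg
  cos(175 deg) = -0.9962, sin(175 deg) = 0.0872
  joint[2] = (0.8856, 5.0225) + 9.5 * (-0.9962, 0.0872) = (0.8856 + -9.4638, 5.0225 + 0.8280) = (-8.5782, 5.8505)
link 2: phi[2] = 80 + 95 + 105 = 280 deg
  cos(280 deg) = 0.1736, sin(280 deg) = -0.9848
  joint[3] = (-8.5782, 5.8505) + 11.6 * (0.1736, -0.9848) = (-8.5782 + 2.0143, 5.8505 + -11.4238) = (-6.5639, -5.5733)
End effector: (-6.5639, -5.5733)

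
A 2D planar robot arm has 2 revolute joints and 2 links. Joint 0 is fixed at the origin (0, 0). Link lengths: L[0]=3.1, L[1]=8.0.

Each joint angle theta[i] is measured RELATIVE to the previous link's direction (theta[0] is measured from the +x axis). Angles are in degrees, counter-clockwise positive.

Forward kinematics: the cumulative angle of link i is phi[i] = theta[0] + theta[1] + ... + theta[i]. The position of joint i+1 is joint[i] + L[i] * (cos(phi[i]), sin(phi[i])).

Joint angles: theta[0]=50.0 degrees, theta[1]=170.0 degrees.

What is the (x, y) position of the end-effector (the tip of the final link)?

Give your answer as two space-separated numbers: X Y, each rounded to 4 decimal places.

Answer: -4.1357 -2.7676

Derivation:
joint[0] = (0.0000, 0.0000)  (base)
link 0: phi[0] = 50 = 50 deg
  cos(50 deg) = 0.6428, sin(50 deg) = 0.7660
  joint[1] = (0.0000, 0.0000) + 3.1 * (0.6428, 0.7660) = (0.0000 + 1.9926, 0.0000 + 2.3747) = (1.9926, 2.3747)
link 1: phi[1] = 50 + 170 = 220 deg
  cos(220 deg) = -0.7660, sin(220 deg) = -0.6428
  joint[2] = (1.9926, 2.3747) + 8 * (-0.7660, -0.6428) = (1.9926 + -6.1284, 2.3747 + -5.1423) = (-4.1357, -2.7676)
End effector: (-4.1357, -2.7676)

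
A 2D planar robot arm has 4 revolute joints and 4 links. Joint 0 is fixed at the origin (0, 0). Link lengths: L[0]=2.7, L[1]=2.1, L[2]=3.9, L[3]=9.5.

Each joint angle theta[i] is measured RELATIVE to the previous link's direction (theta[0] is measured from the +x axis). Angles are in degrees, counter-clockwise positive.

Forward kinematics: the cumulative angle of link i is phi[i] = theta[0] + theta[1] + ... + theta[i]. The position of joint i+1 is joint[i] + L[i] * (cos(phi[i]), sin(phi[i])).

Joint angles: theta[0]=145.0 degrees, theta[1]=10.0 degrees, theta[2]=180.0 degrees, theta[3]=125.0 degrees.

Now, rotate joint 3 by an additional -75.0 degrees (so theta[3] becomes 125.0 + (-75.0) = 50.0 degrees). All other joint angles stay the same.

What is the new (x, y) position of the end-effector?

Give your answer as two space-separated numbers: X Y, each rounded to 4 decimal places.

joint[0] = (0.0000, 0.0000)  (base)
link 0: phi[0] = 145 = 145 deg
  cos(145 deg) = -0.8192, sin(145 deg) = 0.5736
  joint[1] = (0.0000, 0.0000) + 2.7 * (-0.8192, 0.5736) = (0.0000 + -2.2117, 0.0000 + 1.5487) = (-2.2117, 1.5487)
link 1: phi[1] = 145 + 10 = 155 deg
  cos(155 deg) = -0.9063, sin(155 deg) = 0.4226
  joint[2] = (-2.2117, 1.5487) + 2.1 * (-0.9063, 0.4226) = (-2.2117 + -1.9032, 1.5487 + 0.8875) = (-4.1150, 2.4362)
link 2: phi[2] = 145 + 10 + 180 = 335 deg
  cos(335 deg) = 0.9063, sin(335 deg) = -0.4226
  joint[3] = (-4.1150, 2.4362) + 3.9 * (0.9063, -0.4226) = (-4.1150 + 3.5346, 2.4362 + -1.6482) = (-0.5804, 0.7879)
link 3: phi[3] = 145 + 10 + 180 + 50 = 385 deg
  cos(385 deg) = 0.9063, sin(385 deg) = 0.4226
  joint[4] = (-0.5804, 0.7879) + 9.5 * (0.9063, 0.4226) = (-0.5804 + 8.6099, 0.7879 + 4.0149) = (8.0296, 4.8028)
End effector: (8.0296, 4.8028)

Answer: 8.0296 4.8028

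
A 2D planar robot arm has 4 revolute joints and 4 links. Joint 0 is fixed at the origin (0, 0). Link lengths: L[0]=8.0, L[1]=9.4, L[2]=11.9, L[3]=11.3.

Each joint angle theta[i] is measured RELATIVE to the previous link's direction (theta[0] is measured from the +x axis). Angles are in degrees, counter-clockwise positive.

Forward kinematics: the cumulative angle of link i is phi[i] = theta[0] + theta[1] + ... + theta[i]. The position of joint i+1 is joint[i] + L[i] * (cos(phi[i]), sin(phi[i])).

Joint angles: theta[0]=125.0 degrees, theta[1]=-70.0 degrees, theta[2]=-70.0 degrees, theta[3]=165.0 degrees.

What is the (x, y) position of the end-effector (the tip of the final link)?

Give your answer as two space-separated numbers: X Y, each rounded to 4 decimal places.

joint[0] = (0.0000, 0.0000)  (base)
link 0: phi[0] = 125 = 125 deg
  cos(125 deg) = -0.5736, sin(125 deg) = 0.8192
  joint[1] = (0.0000, 0.0000) + 8 * (-0.5736, 0.8192) = (0.0000 + -4.5886, 0.0000 + 6.5532) = (-4.5886, 6.5532)
link 1: phi[1] = 125 + -70 = 55 deg
  cos(55 deg) = 0.5736, sin(55 deg) = 0.8192
  joint[2] = (-4.5886, 6.5532) + 9.4 * (0.5736, 0.8192) = (-4.5886 + 5.3916, 6.5532 + 7.7000) = (0.8030, 14.2532)
link 2: phi[2] = 125 + -70 + -70 = -15 deg
  cos(-15 deg) = 0.9659, sin(-15 deg) = -0.2588
  joint[3] = (0.8030, 14.2532) + 11.9 * (0.9659, -0.2588) = (0.8030 + 11.4945, 14.2532 + -3.0799) = (12.2975, 11.1733)
link 3: phi[3] = 125 + -70 + -70 + 165 = 150 deg
  cos(150 deg) = -0.8660, sin(150 deg) = 0.5000
  joint[4] = (12.2975, 11.1733) + 11.3 * (-0.8660, 0.5000) = (12.2975 + -9.7861, 11.1733 + 5.6500) = (2.5114, 16.8233)
End effector: (2.5114, 16.8233)

Answer: 2.5114 16.8233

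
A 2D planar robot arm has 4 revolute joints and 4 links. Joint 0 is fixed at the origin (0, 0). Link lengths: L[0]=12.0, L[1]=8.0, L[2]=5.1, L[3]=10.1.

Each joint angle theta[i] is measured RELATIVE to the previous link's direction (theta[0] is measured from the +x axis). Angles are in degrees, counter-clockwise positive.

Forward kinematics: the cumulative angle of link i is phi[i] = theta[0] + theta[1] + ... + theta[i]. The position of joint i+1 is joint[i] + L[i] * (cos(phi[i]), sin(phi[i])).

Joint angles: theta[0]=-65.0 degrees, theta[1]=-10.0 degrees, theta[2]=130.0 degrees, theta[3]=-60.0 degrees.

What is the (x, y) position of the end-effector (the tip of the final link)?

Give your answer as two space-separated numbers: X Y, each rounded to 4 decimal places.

Answer: 20.1288 -15.3057

Derivation:
joint[0] = (0.0000, 0.0000)  (base)
link 0: phi[0] = -65 = -65 deg
  cos(-65 deg) = 0.4226, sin(-65 deg) = -0.9063
  joint[1] = (0.0000, 0.0000) + 12 * (0.4226, -0.9063) = (0.0000 + 5.0714, 0.0000 + -10.8757) = (5.0714, -10.8757)
link 1: phi[1] = -65 + -10 = -75 deg
  cos(-75 deg) = 0.2588, sin(-75 deg) = -0.9659
  joint[2] = (5.0714, -10.8757) + 8 * (0.2588, -0.9659) = (5.0714 + 2.0706, -10.8757 + -7.7274) = (7.1420, -18.6031)
link 2: phi[2] = -65 + -10 + 130 = 55 deg
  cos(55 deg) = 0.5736, sin(55 deg) = 0.8192
  joint[3] = (7.1420, -18.6031) + 5.1 * (0.5736, 0.8192) = (7.1420 + 2.9252, -18.6031 + 4.1777) = (10.0672, -14.4254)
link 3: phi[3] = -65 + -10 + 130 + -60 = -5 deg
  cos(-5 deg) = 0.9962, sin(-5 deg) = -0.0872
  joint[4] = (10.0672, -14.4254) + 10.1 * (0.9962, -0.0872) = (10.0672 + 10.0616, -14.4254 + -0.8803) = (20.1288, -15.3057)
End effector: (20.1288, -15.3057)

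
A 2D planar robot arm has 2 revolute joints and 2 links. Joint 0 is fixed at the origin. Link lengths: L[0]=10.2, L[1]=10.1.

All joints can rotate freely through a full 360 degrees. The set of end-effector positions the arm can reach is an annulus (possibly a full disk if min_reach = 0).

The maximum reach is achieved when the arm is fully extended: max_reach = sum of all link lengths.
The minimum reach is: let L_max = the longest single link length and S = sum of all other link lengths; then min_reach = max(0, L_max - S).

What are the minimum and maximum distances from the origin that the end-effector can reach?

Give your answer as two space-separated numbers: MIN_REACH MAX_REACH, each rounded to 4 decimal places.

Link lengths: [10.2, 10.1]
max_reach = 10.2 + 10.1 = 20.3
L_max = max([10.2, 10.1]) = 10.2
S (sum of others) = 20.3 - 10.2 = 10.1
min_reach = max(0, 10.2 - 10.1) = max(0, 0.1) = 0.1

Answer: 0.1000 20.3000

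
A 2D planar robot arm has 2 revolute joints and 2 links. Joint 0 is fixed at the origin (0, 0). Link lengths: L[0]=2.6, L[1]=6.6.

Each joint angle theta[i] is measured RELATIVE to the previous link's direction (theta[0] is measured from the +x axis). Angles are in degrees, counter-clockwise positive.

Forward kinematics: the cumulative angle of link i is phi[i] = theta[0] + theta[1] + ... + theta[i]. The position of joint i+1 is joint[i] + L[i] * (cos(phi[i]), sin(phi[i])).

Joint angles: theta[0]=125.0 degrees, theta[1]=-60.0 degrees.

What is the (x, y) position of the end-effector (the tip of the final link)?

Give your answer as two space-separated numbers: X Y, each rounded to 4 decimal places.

joint[0] = (0.0000, 0.0000)  (base)
link 0: phi[0] = 125 = 125 deg
  cos(125 deg) = -0.5736, sin(125 deg) = 0.8192
  joint[1] = (0.0000, 0.0000) + 2.6 * (-0.5736, 0.8192) = (0.0000 + -1.4913, 0.0000 + 2.1298) = (-1.4913, 2.1298)
link 1: phi[1] = 125 + -60 = 65 deg
  cos(65 deg) = 0.4226, sin(65 deg) = 0.9063
  joint[2] = (-1.4913, 2.1298) + 6.6 * (0.4226, 0.9063) = (-1.4913 + 2.7893, 2.1298 + 5.9816) = (1.2980, 8.1114)
End effector: (1.2980, 8.1114)

Answer: 1.2980 8.1114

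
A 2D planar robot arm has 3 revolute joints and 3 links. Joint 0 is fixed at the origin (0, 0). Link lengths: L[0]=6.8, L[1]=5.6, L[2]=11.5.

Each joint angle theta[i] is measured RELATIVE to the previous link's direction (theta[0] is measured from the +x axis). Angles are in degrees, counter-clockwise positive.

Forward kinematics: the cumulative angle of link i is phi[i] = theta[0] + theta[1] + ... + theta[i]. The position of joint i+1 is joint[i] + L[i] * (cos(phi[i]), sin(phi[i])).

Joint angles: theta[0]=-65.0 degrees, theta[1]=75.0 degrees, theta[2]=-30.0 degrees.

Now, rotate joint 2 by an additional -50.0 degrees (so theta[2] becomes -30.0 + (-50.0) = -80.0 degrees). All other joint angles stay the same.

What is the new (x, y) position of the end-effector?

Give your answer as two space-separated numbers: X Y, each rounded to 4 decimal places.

Answer: 12.3220 -15.9969

Derivation:
joint[0] = (0.0000, 0.0000)  (base)
link 0: phi[0] = -65 = -65 deg
  cos(-65 deg) = 0.4226, sin(-65 deg) = -0.9063
  joint[1] = (0.0000, 0.0000) + 6.8 * (0.4226, -0.9063) = (0.0000 + 2.8738, 0.0000 + -6.1629) = (2.8738, -6.1629)
link 1: phi[1] = -65 + 75 = 10 deg
  cos(10 deg) = 0.9848, sin(10 deg) = 0.1736
  joint[2] = (2.8738, -6.1629) + 5.6 * (0.9848, 0.1736) = (2.8738 + 5.5149, -6.1629 + 0.9724) = (8.3887, -5.1905)
link 2: phi[2] = -65 + 75 + -80 = -70 deg
  cos(-70 deg) = 0.3420, sin(-70 deg) = -0.9397
  joint[3] = (8.3887, -5.1905) + 11.5 * (0.3420, -0.9397) = (8.3887 + 3.9332, -5.1905 + -10.8065) = (12.3220, -15.9969)
End effector: (12.3220, -15.9969)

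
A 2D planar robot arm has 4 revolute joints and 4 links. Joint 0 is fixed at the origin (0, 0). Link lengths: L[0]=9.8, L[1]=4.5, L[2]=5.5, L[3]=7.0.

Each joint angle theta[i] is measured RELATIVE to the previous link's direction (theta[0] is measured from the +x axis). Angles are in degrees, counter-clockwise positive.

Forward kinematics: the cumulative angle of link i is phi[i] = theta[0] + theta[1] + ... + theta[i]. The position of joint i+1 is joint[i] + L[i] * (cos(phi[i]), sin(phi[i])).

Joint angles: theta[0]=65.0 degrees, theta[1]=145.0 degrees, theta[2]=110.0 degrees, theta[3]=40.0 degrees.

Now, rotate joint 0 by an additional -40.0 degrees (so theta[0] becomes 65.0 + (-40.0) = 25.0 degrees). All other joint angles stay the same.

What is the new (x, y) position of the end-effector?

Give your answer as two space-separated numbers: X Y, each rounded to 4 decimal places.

Answer: 10.7676 -4.9929

Derivation:
joint[0] = (0.0000, 0.0000)  (base)
link 0: phi[0] = 25 = 25 deg
  cos(25 deg) = 0.9063, sin(25 deg) = 0.4226
  joint[1] = (0.0000, 0.0000) + 9.8 * (0.9063, 0.4226) = (0.0000 + 8.8818, 0.0000 + 4.1417) = (8.8818, 4.1417)
link 1: phi[1] = 25 + 145 = 170 deg
  cos(170 deg) = -0.9848, sin(170 deg) = 0.1736
  joint[2] = (8.8818, 4.1417) + 4.5 * (-0.9848, 0.1736) = (8.8818 + -4.4316, 4.1417 + 0.7814) = (4.4502, 4.9231)
link 2: phi[2] = 25 + 145 + 110 = 280 deg
  cos(280 deg) = 0.1736, sin(280 deg) = -0.9848
  joint[3] = (4.4502, 4.9231) + 5.5 * (0.1736, -0.9848) = (4.4502 + 0.9551, 4.9231 + -5.4164) = (5.4052, -0.4934)
link 3: phi[3] = 25 + 145 + 110 + 40 = 320 deg
  cos(320 deg) = 0.7660, sin(320 deg) = -0.6428
  joint[4] = (5.4052, -0.4934) + 7 * (0.7660, -0.6428) = (5.4052 + 5.3623, -0.4934 + -4.4995) = (10.7676, -4.9929)
End effector: (10.7676, -4.9929)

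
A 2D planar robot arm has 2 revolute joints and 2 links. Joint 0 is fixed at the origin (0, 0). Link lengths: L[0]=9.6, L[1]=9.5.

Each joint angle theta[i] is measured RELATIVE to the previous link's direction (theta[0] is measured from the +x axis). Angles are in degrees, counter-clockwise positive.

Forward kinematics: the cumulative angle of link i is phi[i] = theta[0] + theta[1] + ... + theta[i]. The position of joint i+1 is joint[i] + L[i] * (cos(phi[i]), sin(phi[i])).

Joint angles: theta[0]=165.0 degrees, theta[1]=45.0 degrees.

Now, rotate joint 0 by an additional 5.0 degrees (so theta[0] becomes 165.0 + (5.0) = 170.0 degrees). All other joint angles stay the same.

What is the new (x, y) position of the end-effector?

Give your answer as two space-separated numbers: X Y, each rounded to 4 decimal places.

Answer: -17.2361 -3.7820

Derivation:
joint[0] = (0.0000, 0.0000)  (base)
link 0: phi[0] = 170 = 170 deg
  cos(170 deg) = -0.9848, sin(170 deg) = 0.1736
  joint[1] = (0.0000, 0.0000) + 9.6 * (-0.9848, 0.1736) = (0.0000 + -9.4542, 0.0000 + 1.6670) = (-9.4542, 1.6670)
link 1: phi[1] = 170 + 45 = 215 deg
  cos(215 deg) = -0.8192, sin(215 deg) = -0.5736
  joint[2] = (-9.4542, 1.6670) + 9.5 * (-0.8192, -0.5736) = (-9.4542 + -7.7819, 1.6670 + -5.4490) = (-17.2361, -3.7820)
End effector: (-17.2361, -3.7820)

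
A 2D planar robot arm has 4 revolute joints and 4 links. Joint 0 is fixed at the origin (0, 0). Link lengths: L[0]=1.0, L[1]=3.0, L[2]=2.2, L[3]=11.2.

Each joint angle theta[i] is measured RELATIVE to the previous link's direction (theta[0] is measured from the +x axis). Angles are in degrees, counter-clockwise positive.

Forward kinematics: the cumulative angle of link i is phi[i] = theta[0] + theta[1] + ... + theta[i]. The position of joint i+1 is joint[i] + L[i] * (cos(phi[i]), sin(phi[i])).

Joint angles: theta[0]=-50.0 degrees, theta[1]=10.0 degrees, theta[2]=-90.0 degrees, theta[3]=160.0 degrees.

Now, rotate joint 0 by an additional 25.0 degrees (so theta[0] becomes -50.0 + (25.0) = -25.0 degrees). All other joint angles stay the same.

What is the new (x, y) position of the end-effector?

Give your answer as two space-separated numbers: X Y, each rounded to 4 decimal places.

Answer: 9.6587 5.8504

Derivation:
joint[0] = (0.0000, 0.0000)  (base)
link 0: phi[0] = -25 = -25 deg
  cos(-25 deg) = 0.9063, sin(-25 deg) = -0.4226
  joint[1] = (0.0000, 0.0000) + 1 * (0.9063, -0.4226) = (0.0000 + 0.9063, 0.0000 + -0.4226) = (0.9063, -0.4226)
link 1: phi[1] = -25 + 10 = -15 deg
  cos(-15 deg) = 0.9659, sin(-15 deg) = -0.2588
  joint[2] = (0.9063, -0.4226) + 3 * (0.9659, -0.2588) = (0.9063 + 2.8978, -0.4226 + -0.7765) = (3.8041, -1.1991)
link 2: phi[2] = -25 + 10 + -90 = -105 deg
  cos(-105 deg) = -0.2588, sin(-105 deg) = -0.9659
  joint[3] = (3.8041, -1.1991) + 2.2 * (-0.2588, -0.9659) = (3.8041 + -0.5694, -1.1991 + -2.1250) = (3.2347, -3.3241)
link 3: phi[3] = -25 + 10 + -90 + 160 = 55 deg
  cos(55 deg) = 0.5736, sin(55 deg) = 0.8192
  joint[4] = (3.2347, -3.3241) + 11.2 * (0.5736, 0.8192) = (3.2347 + 6.4241, -3.3241 + 9.1745) = (9.6587, 5.8504)
End effector: (9.6587, 5.8504)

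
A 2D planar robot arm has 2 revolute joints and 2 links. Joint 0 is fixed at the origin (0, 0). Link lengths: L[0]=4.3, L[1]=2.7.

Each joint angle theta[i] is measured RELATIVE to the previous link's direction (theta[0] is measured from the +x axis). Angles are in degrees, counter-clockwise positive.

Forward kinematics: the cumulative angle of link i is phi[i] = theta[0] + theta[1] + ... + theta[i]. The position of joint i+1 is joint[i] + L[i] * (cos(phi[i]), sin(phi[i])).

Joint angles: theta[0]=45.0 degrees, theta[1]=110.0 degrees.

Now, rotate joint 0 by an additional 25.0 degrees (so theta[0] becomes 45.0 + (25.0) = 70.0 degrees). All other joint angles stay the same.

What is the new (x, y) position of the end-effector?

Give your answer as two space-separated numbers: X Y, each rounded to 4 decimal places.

joint[0] = (0.0000, 0.0000)  (base)
link 0: phi[0] = 70 = 70 deg
  cos(70 deg) = 0.3420, sin(70 deg) = 0.9397
  joint[1] = (0.0000, 0.0000) + 4.3 * (0.3420, 0.9397) = (0.0000 + 1.4707, 0.0000 + 4.0407) = (1.4707, 4.0407)
link 1: phi[1] = 70 + 110 = 180 deg
  cos(180 deg) = -1.0000, sin(180 deg) = 0.0000
  joint[2] = (1.4707, 4.0407) + 2.7 * (-1.0000, 0.0000) = (1.4707 + -2.7000, 4.0407 + 0.0000) = (-1.2293, 4.0407)
End effector: (-1.2293, 4.0407)

Answer: -1.2293 4.0407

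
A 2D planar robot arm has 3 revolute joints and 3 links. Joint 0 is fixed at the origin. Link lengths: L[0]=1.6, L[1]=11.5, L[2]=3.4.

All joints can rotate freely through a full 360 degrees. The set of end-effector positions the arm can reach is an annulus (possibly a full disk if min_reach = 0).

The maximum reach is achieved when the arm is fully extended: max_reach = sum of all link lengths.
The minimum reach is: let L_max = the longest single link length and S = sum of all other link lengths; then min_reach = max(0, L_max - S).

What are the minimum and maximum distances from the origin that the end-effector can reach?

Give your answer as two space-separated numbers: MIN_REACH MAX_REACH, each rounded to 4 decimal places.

Answer: 6.5000 16.5000

Derivation:
Link lengths: [1.6, 11.5, 3.4]
max_reach = 1.6 + 11.5 + 3.4 = 16.5
L_max = max([1.6, 11.5, 3.4]) = 11.5
S (sum of others) = 16.5 - 11.5 = 5
min_reach = max(0, 11.5 - 5) = max(0, 6.5) = 6.5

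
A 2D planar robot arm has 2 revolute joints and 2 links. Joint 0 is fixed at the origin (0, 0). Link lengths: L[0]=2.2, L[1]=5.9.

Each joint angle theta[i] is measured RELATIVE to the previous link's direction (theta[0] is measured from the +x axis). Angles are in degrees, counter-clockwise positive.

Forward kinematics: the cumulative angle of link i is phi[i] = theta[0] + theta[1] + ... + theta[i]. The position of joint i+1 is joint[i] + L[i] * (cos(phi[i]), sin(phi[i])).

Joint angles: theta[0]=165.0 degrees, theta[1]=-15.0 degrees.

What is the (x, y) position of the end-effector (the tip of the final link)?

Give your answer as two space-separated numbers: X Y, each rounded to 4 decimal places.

joint[0] = (0.0000, 0.0000)  (base)
link 0: phi[0] = 165 = 165 deg
  cos(165 deg) = -0.9659, sin(165 deg) = 0.2588
  joint[1] = (0.0000, 0.0000) + 2.2 * (-0.9659, 0.2588) = (0.0000 + -2.1250, 0.0000 + 0.5694) = (-2.1250, 0.5694)
link 1: phi[1] = 165 + -15 = 150 deg
  cos(150 deg) = -0.8660, sin(150 deg) = 0.5000
  joint[2] = (-2.1250, 0.5694) + 5.9 * (-0.8660, 0.5000) = (-2.1250 + -5.1095, 0.5694 + 2.9500) = (-7.2346, 3.5194)
End effector: (-7.2346, 3.5194)

Answer: -7.2346 3.5194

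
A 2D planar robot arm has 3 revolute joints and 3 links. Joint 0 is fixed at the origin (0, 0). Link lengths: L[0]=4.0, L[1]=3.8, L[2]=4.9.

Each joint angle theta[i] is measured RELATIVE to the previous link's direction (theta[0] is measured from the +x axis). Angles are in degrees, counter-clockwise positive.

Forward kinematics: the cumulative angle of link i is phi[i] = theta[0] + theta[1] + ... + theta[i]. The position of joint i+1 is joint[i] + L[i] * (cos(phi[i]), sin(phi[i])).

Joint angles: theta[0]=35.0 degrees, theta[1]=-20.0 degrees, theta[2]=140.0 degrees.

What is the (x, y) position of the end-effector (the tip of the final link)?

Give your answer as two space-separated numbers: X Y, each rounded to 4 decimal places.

joint[0] = (0.0000, 0.0000)  (base)
link 0: phi[0] = 35 = 35 deg
  cos(35 deg) = 0.8192, sin(35 deg) = 0.5736
  joint[1] = (0.0000, 0.0000) + 4 * (0.8192, 0.5736) = (0.0000 + 3.2766, 0.0000 + 2.2943) = (3.2766, 2.2943)
link 1: phi[1] = 35 + -20 = 15 deg
  cos(15 deg) = 0.9659, sin(15 deg) = 0.2588
  joint[2] = (3.2766, 2.2943) + 3.8 * (0.9659, 0.2588) = (3.2766 + 3.6705, 2.2943 + 0.9835) = (6.9471, 3.2778)
link 2: phi[2] = 35 + -20 + 140 = 155 deg
  cos(155 deg) = -0.9063, sin(155 deg) = 0.4226
  joint[3] = (6.9471, 3.2778) + 4.9 * (-0.9063, 0.4226) = (6.9471 + -4.4409, 3.2778 + 2.0708) = (2.5062, 5.3486)
End effector: (2.5062, 5.3486)

Answer: 2.5062 5.3486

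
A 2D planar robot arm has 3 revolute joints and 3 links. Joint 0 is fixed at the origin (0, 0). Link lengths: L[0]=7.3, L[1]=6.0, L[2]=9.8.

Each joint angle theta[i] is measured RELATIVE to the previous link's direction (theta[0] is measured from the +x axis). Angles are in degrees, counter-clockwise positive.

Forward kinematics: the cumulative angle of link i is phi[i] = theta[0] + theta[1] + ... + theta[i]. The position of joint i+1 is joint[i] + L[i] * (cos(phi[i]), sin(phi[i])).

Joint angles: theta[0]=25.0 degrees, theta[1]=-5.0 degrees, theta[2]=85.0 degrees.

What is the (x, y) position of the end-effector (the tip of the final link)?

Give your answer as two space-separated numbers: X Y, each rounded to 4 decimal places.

joint[0] = (0.0000, 0.0000)  (base)
link 0: phi[0] = 25 = 25 deg
  cos(25 deg) = 0.9063, sin(25 deg) = 0.4226
  joint[1] = (0.0000, 0.0000) + 7.3 * (0.9063, 0.4226) = (0.0000 + 6.6160, 0.0000 + 3.0851) = (6.6160, 3.0851)
link 1: phi[1] = 25 + -5 = 20 deg
  cos(20 deg) = 0.9397, sin(20 deg) = 0.3420
  joint[2] = (6.6160, 3.0851) + 6 * (0.9397, 0.3420) = (6.6160 + 5.6382, 3.0851 + 2.0521) = (12.2542, 5.1372)
link 2: phi[2] = 25 + -5 + 85 = 105 deg
  cos(105 deg) = -0.2588, sin(105 deg) = 0.9659
  joint[3] = (12.2542, 5.1372) + 9.8 * (-0.2588, 0.9659) = (12.2542 + -2.5364, 5.1372 + 9.4661) = (9.7178, 14.6033)
End effector: (9.7178, 14.6033)

Answer: 9.7178 14.6033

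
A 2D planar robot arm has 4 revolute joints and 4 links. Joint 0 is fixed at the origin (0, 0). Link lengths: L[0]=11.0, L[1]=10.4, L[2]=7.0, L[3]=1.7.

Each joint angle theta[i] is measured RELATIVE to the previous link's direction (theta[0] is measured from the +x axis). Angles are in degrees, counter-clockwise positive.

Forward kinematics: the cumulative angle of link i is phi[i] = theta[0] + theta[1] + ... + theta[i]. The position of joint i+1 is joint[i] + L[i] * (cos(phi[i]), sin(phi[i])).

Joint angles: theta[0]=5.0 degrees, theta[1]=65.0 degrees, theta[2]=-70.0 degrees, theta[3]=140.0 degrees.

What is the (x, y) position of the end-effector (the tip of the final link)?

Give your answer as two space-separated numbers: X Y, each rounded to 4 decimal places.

Answer: 20.2129 11.8243

Derivation:
joint[0] = (0.0000, 0.0000)  (base)
link 0: phi[0] = 5 = 5 deg
  cos(5 deg) = 0.9962, sin(5 deg) = 0.0872
  joint[1] = (0.0000, 0.0000) + 11 * (0.9962, 0.0872) = (0.0000 + 10.9581, 0.0000 + 0.9587) = (10.9581, 0.9587)
link 1: phi[1] = 5 + 65 = 70 deg
  cos(70 deg) = 0.3420, sin(70 deg) = 0.9397
  joint[2] = (10.9581, 0.9587) + 10.4 * (0.3420, 0.9397) = (10.9581 + 3.5570, 0.9587 + 9.7728) = (14.5152, 10.7315)
link 2: phi[2] = 5 + 65 + -70 = 0 deg
  cos(0 deg) = 1.0000, sin(0 deg) = 0.0000
  joint[3] = (14.5152, 10.7315) + 7 * (1.0000, 0.0000) = (14.5152 + 7.0000, 10.7315 + 0.0000) = (21.5152, 10.7315)
link 3: phi[3] = 5 + 65 + -70 + 140 = 140 deg
  cos(140 deg) = -0.7660, sin(140 deg) = 0.6428
  joint[4] = (21.5152, 10.7315) + 1.7 * (-0.7660, 0.6428) = (21.5152 + -1.3023, 10.7315 + 1.0927) = (20.2129, 11.8243)
End effector: (20.2129, 11.8243)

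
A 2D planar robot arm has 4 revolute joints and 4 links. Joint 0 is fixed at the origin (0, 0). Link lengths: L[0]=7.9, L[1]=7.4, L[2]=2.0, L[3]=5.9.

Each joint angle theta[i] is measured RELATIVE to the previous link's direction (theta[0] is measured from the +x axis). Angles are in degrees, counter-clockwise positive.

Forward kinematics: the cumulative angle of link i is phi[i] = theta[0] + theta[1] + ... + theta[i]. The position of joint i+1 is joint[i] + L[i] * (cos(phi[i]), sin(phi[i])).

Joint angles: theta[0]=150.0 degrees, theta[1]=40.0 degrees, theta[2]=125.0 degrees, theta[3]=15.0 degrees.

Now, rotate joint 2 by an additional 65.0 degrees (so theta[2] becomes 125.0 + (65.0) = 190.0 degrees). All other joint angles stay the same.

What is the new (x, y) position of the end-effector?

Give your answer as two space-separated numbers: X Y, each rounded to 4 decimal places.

joint[0] = (0.0000, 0.0000)  (base)
link 0: phi[0] = 150 = 150 deg
  cos(150 deg) = -0.8660, sin(150 deg) = 0.5000
  joint[1] = (0.0000, 0.0000) + 7.9 * (-0.8660, 0.5000) = (0.0000 + -6.8416, 0.0000 + 3.9500) = (-6.8416, 3.9500)
link 1: phi[1] = 150 + 40 = 190 deg
  cos(190 deg) = -0.9848, sin(190 deg) = -0.1736
  joint[2] = (-6.8416, 3.9500) + 7.4 * (-0.9848, -0.1736) = (-6.8416 + -7.2876, 3.9500 + -1.2850) = (-14.1292, 2.6650)
link 2: phi[2] = 150 + 40 + 190 = 380 deg
  cos(380 deg) = 0.9397, sin(380 deg) = 0.3420
  joint[3] = (-14.1292, 2.6650) + 2 * (0.9397, 0.3420) = (-14.1292 + 1.8794, 2.6650 + 0.6840) = (-12.2498, 3.3490)
link 3: phi[3] = 150 + 40 + 190 + 15 = 395 deg
  cos(395 deg) = 0.8192, sin(395 deg) = 0.5736
  joint[4] = (-12.2498, 3.3490) + 5.9 * (0.8192, 0.5736) = (-12.2498 + 4.8330, 3.3490 + 3.3841) = (-7.4168, 6.7331)
End effector: (-7.4168, 6.7331)

Answer: -7.4168 6.7331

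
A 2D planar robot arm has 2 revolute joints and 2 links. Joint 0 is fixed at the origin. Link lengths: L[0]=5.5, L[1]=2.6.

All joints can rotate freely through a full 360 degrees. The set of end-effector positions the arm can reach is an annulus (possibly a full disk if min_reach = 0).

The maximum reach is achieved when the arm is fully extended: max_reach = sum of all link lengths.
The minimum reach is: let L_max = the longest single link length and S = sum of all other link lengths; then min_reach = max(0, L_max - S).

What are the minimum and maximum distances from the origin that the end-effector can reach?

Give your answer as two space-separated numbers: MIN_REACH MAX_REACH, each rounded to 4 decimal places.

Answer: 2.9000 8.1000

Derivation:
Link lengths: [5.5, 2.6]
max_reach = 5.5 + 2.6 = 8.1
L_max = max([5.5, 2.6]) = 5.5
S (sum of others) = 8.1 - 5.5 = 2.6
min_reach = max(0, 5.5 - 2.6) = max(0, 2.9) = 2.9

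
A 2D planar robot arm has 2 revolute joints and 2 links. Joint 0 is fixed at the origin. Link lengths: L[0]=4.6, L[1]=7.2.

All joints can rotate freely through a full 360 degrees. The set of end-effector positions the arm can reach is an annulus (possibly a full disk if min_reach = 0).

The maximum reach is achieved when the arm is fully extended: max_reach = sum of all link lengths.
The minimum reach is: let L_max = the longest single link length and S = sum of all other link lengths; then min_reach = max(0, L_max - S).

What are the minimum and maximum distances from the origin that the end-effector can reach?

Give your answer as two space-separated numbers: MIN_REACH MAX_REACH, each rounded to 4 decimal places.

Link lengths: [4.6, 7.2]
max_reach = 4.6 + 7.2 = 11.8
L_max = max([4.6, 7.2]) = 7.2
S (sum of others) = 11.8 - 7.2 = 4.6
min_reach = max(0, 7.2 - 4.6) = max(0, 2.6) = 2.6

Answer: 2.6000 11.8000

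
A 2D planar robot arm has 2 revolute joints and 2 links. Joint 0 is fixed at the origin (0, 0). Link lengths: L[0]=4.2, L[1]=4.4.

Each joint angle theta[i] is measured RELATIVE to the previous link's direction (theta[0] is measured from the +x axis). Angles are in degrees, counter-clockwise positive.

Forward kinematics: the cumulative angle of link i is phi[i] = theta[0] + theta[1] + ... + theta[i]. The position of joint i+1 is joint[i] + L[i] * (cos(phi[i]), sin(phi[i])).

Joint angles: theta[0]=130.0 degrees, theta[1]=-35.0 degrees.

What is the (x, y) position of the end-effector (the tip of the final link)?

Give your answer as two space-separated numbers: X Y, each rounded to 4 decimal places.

Answer: -3.0832 7.6006

Derivation:
joint[0] = (0.0000, 0.0000)  (base)
link 0: phi[0] = 130 = 130 deg
  cos(130 deg) = -0.6428, sin(130 deg) = 0.7660
  joint[1] = (0.0000, 0.0000) + 4.2 * (-0.6428, 0.7660) = (0.0000 + -2.6997, 0.0000 + 3.2174) = (-2.6997, 3.2174)
link 1: phi[1] = 130 + -35 = 95 deg
  cos(95 deg) = -0.0872, sin(95 deg) = 0.9962
  joint[2] = (-2.6997, 3.2174) + 4.4 * (-0.0872, 0.9962) = (-2.6997 + -0.3835, 3.2174 + 4.3833) = (-3.0832, 7.6006)
End effector: (-3.0832, 7.6006)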